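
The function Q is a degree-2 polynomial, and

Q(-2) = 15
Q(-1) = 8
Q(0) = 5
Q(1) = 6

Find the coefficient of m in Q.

-1

First differences: -7, -3, 1. Second differences: 4, 4.
Level-2 differences are constant, so Q has degree 2.
Fitting a degree-2 polynomial gives Q(m) = 2m² - m + 5.
The coefficient of m is -1.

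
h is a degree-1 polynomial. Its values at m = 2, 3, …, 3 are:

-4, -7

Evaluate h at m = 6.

Write h(m) = am + b; the 2 given values yield a linear system in the 2 coefficients.
Solving, h(m) = -3m + 2.
Then h(6) = -16.

-16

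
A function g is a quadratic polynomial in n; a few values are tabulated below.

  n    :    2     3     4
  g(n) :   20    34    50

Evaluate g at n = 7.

Write g(n) = an² + bn + c; the 3 given values yield a linear system in the 3 coefficients.
Solving, g(n) = n² + 9n - 2.
Then g(7) = 110.

110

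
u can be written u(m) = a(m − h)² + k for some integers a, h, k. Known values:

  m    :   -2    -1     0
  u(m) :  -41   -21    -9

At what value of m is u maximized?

1

First differences 20, 12; second difference -8 = 2a, so a = -4.
Expanding, the m-coefficient is −2ah = 8h; matching it to the data gives h = 1, and then k = -5.
So u(m) = -4(m − 1)² − 5.
Hence h = 1.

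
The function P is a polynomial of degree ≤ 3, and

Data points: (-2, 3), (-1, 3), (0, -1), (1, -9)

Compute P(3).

First differences: 0, -4, -8. Second differences: -4, -4.
Level-2 differences are constant, so P has degree 2.
Fitting a degree-2 polynomial gives P(x) = -2x² - 6x - 1.
Then P(3) = -37.

-37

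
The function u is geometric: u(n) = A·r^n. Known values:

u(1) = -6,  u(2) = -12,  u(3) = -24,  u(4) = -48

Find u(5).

Consecutive ratio: -12/(-6) = 2, and -24/(-12) = 2, so r = 2.
Then A·2^1 = -6 gives A = -3, and u(n) = -3·2^n.
u(5) = -3·2^5 = -96.

-96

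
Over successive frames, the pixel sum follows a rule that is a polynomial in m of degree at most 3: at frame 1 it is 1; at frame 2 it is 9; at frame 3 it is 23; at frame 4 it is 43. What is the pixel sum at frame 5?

69

Write the value at m as f(m).
First differences: 8, 14, 20. Second differences: 6, 6.
Level-2 differences are constant, so f has degree 2.
Extending the table by one column gives the next first difference 26, so f(5) = 43 + 26 = 69.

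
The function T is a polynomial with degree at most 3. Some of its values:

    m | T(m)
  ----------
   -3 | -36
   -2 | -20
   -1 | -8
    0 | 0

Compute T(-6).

Write T(m) = am³ + bm² + cm + d; the 4 given values yield a linear system in the 4 coefficients.
Solving, the leading coefficient vanishes, and T(m) = -2m² + 6m.
Then T(-6) = -108.

-108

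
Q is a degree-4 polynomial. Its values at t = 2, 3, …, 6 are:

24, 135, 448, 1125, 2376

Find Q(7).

Write Q(t) = at^4 + bt³ + ct² + dt + e; the 5 given values yield a linear system in the 5 coefficients.
Solving, Q(t) = 2t^4 - t³.
Then Q(7) = 4459.

4459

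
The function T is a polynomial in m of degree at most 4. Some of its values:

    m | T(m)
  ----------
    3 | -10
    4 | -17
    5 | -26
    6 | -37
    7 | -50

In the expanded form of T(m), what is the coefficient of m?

First differences: -7, -9, -11, -13. Second differences: -2, -2, -2.
Level-2 differences are constant, so T has degree 2.
Fitting a degree-2 polynomial gives T(m) = -m² - 1.
The coefficient of m is 0.

0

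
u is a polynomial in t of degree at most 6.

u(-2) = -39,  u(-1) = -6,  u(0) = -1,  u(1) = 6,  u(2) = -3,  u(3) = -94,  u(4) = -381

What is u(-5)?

-1326

Write u(t) = at^6 + bt^5 + ct^4 + dt³ + et² + pt + q; the 7 given values yield a linear system in the 7 coefficients.
Solving, the top 2 coefficients vanish, and u(t) = -2t^4 + t³ + 3t² + 5t - 1.
Then u(-5) = -1326.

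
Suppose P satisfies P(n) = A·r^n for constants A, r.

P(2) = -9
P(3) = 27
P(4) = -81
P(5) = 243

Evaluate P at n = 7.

2187

Consecutive ratio: 27/(-9) = -3, and -81/27 = -3, so r = -3.
Then A·(-3)^2 = -9 gives A = -1, and P(n) = -1·(-3)^n.
P(7) = -1·(-3)^7 = 2187.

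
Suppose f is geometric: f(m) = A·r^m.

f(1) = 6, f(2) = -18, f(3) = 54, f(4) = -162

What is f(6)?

-1458

Consecutive ratio: -18/6 = -3, and 54/(-18) = -3, so r = -3.
Then A·(-3)^1 = 6 gives A = -2, and f(m) = -2·(-3)^m.
f(6) = -2·(-3)^6 = -1458.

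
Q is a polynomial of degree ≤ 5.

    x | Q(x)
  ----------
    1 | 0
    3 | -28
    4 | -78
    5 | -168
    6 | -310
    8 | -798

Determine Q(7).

-516

Write Q(x) = ax^5 + bx^4 + cx³ + dx² + ex + p; the 6 given values yield a linear system in the 6 coefficients.
Solving, the top 2 coefficients vanish, and Q(x) = -2x³ + 4x² - 4x + 2.
Then Q(7) = -516.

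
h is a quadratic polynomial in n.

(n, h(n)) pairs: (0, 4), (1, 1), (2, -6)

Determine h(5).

-51

Write h(n) = an² + bn + c; the 3 given values yield a linear system in the 3 coefficients.
Solving, h(n) = -2n² - n + 4.
Then h(5) = -51.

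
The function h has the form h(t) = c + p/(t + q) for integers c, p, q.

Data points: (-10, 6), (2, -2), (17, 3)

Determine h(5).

(h(t) − c)(t + q) = p for each data point; the three points give a linear system in c and q, then p follows.
Solving: c = 4, q = 1, p = -18, so h(t) = 4 − 18/(t + 1).
Then h(5) = 4 − 18/6 = 1.

1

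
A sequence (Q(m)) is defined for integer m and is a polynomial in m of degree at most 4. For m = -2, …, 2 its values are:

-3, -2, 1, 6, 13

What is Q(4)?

33

Write Q(m) = am^4 + bm³ + cm² + dm + e; the 5 given values yield a linear system in the 5 coefficients.
Solving, the top 2 coefficients vanish, and Q(m) = m² + 4m + 1.
Then Q(4) = 33.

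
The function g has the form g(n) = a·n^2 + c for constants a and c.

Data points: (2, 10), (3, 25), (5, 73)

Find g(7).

145

From g(2) = 10 and g(3) = 25: 4a + c = 10 and 9a + c = 25.
Subtracting: 5a = 15, so a = 3; then c = 10 − 3·4 = -2.
So g(n) = 3n² − 2, and g(7) = 145.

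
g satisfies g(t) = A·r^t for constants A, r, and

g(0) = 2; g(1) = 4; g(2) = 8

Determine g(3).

Consecutive ratio: 4/2 = 2, and 8/4 = 2, so r = 2.
Then A·2^0 = 2 gives A = 2, and g(t) = 2·2^t.
g(3) = 2·2^3 = 16.

16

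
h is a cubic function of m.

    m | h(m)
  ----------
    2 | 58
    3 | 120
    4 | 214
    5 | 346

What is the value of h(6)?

522

Write h(m) = am³ + bm² + cm + d; the 4 given values yield a linear system in the 4 coefficients.
Solving, h(m) = m³ + 7m² + 8m + 6.
Then h(6) = 522.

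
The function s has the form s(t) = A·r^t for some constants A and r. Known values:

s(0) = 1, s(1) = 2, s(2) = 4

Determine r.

2

Consecutive ratio: 2/1 = 2, and 4/2 = 2, so r = 2.
Then A·2^0 = 1 gives A = 1, and s(t) = 1·2^t.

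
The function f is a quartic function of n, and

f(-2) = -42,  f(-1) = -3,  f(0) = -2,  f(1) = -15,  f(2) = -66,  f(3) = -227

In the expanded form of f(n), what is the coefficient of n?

First differences: 39, 1, -13, -51, -161. Second differences: -38, -14, -38, -110. Third differences: 24, -24, -72. Fourth differences: -48, -48.
Level-4 differences are constant, so f has degree 4.
Fitting a degree-4 polynomial gives f(n) = -2n^4 - 5n² - 6n - 2.
The coefficient of n is -6.

-6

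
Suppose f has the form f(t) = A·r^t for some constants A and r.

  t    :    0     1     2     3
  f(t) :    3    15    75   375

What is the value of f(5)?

Consecutive ratio: 15/3 = 5, and 75/15 = 5, so r = 5.
Then A·5^0 = 3 gives A = 3, and f(t) = 3·5^t.
f(5) = 3·5^5 = 9375.

9375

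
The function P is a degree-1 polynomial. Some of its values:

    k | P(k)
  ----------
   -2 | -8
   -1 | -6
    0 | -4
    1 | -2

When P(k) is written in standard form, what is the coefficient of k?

2

First differences: 2, 2, 2.
Level-1 differences are constant, so P has degree 1.
Fitting a degree-1 polynomial gives P(k) = 2k - 4.
The coefficient of k is 2.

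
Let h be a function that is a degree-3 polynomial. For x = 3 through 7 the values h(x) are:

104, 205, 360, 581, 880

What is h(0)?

First differences: 101, 155, 221, 299. Second differences: 54, 66, 78. Third differences: 12, 12.
Level-3 differences are constant, so h has degree 3.
Fitting a degree-3 polynomial gives h(x) = 2x³ + 3x² + 6x + 5.
The constant term is h(0) = 5.

5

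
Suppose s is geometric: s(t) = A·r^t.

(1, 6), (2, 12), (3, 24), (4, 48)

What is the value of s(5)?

96

Consecutive ratio: 12/6 = 2, and 24/12 = 2, so r = 2.
Then A·2^1 = 6 gives A = 3, and s(t) = 3·2^t.
s(5) = 3·2^5 = 96.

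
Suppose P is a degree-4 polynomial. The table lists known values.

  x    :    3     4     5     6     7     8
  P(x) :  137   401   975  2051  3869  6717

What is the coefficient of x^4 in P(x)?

2

First differences: 264, 574, 1076, 1818, 2848. Second differences: 310, 502, 742, 1030. Third differences: 192, 240, 288. Fourth differences: 48, 48.
Level-4 differences are constant, so P has degree 4.
Fitting a degree-4 polynomial gives P(x) = 2x^4 - 4x³ + 9x² - x + 5.
The coefficient of x^4 is 2.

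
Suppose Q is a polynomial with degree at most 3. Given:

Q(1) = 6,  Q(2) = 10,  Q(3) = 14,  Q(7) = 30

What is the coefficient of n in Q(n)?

Write Q(n) = an³ + bn² + cn + d; the 4 given values yield a linear system in the 4 coefficients.
Solving, the top 2 coefficients vanish, and Q(n) = 4n + 2.
The coefficient of n is 4.

4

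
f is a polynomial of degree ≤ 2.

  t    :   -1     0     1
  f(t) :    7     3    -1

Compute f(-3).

15

First differences: -4, -4.
Level-1 differences are constant, so f has degree 1.
Fitting a degree-1 polynomial gives f(t) = -4t + 3.
Then f(-3) = 15.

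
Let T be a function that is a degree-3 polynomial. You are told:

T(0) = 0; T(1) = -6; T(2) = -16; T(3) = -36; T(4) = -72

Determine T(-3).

First differences: -6, -10, -20, -36. Second differences: -4, -10, -16. Third differences: -6, -6.
Level-3 differences are constant, so T has degree 3.
Fitting a degree-3 polynomial gives T(n) = -n³ + n² - 6n.
Then T(-3) = 54.

54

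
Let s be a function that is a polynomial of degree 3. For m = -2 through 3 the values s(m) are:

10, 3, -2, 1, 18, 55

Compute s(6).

346

First differences: -7, -5, 3, 17, 37. Second differences: 2, 8, 14, 20. Third differences: 6, 6, 6.
Level-3 differences are constant, so s has degree 3.
Fitting a degree-3 polynomial gives s(m) = m³ + 4m² - 2m - 2.
Then s(6) = 346.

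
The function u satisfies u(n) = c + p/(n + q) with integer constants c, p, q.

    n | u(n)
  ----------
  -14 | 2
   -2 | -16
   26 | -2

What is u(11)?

(u(n) − c)(n + q) = p for each data point; the three points give a linear system in c and q, then p follows.
Solving: c = -1, q = 4, p = -30, so u(n) = -1 − 30/(n + 4).
Then u(11) = -1 − 30/15 = -3.

-3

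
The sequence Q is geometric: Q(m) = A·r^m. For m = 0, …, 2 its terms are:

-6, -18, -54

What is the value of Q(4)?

Consecutive ratio: -18/(-6) = 3, and -54/(-18) = 3, so r = 3.
Then A·3^0 = -6 gives A = -6, and Q(m) = -6·3^m.
Q(4) = -6·3^4 = -486.

-486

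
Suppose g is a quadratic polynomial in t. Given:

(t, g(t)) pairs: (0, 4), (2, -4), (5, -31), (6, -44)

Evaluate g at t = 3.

Write g(t) = at² + bt + c; the 4 given values yield a linear system in the 3 coefficients.
Solving, g(t) = -t² - 2t + 4.
Then g(3) = -11.

-11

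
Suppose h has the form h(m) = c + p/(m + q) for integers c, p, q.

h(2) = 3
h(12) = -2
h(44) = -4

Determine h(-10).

(h(m) − c)(m + q) = p for each data point; the three points give a linear system in c and q, then p follows.
Solving: c = -5, q = 4, p = 48, so h(m) = -5 + 48/(m + 4).
Then h(-10) = -5 + 48/(-6) = -13.

-13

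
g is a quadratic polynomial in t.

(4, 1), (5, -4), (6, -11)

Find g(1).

Write g(t) = at² + bt + c; the 3 given values yield a linear system in the 3 coefficients.
Solving, g(t) = -t² + 4t + 1.
Then g(1) = 4.

4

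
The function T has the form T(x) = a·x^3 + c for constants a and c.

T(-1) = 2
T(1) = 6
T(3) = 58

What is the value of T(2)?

20

From T(-1) = 2 and T(1) = 6: -1a + c = 2 and 1a + c = 6.
Subtracting: 2a = 4, so a = 2; then c = 2 − 2·(-1) = 4.
So T(x) = 2x³ + 4, and T(2) = 20.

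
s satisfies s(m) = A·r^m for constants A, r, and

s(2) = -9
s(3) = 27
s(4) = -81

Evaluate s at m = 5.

243

Consecutive ratio: 27/(-9) = -3, and -81/27 = -3, so r = -3.
Then A·(-3)^2 = -9 gives A = -1, and s(m) = -1·(-3)^m.
s(5) = -1·(-3)^5 = 243.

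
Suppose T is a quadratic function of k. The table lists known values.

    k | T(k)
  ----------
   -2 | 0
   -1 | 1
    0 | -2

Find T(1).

Write T(k) = ak² + bk + c; the 3 given values yield a linear system in the 3 coefficients.
Solving, T(k) = -2k² - 5k - 2.
Then T(1) = -9.

-9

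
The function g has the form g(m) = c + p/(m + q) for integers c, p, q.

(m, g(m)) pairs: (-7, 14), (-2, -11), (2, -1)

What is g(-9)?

10

(g(m) − c)(m + q) = p for each data point; the three points give a linear system in c and q, then p follows.
Solving: c = 4, q = 4, p = -30, so g(m) = 4 − 30/(m + 4).
Then g(-9) = 4 − 30/(-5) = 10.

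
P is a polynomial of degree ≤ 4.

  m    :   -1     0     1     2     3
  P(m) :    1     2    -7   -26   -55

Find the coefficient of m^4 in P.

0

First differences: 1, -9, -19, -29. Second differences: -10, -10, -10.
Level-2 differences are constant, so P has degree 2.
Fitting a degree-2 polynomial gives P(m) = -5m² - 4m + 2.
The coefficient of m^4 is 0.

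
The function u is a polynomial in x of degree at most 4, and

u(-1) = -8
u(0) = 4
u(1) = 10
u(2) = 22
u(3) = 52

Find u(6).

370

First differences: 12, 6, 12, 30. Second differences: -6, 6, 18. Third differences: 12, 12.
Level-3 differences are constant, so u has degree 3.
Fitting a degree-3 polynomial gives u(x) = 2x³ - 3x² + 7x + 4.
Then u(6) = 370.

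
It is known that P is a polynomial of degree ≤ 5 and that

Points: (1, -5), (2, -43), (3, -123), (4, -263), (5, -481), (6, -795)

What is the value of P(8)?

First differences: -38, -80, -140, -218, -314. Second differences: -42, -60, -78, -96. Third differences: -18, -18, -18.
Level-3 differences are constant, so P has degree 3.
Fitting a degree-3 polynomial gives P(m) = -3m³ - 3m² - 8m + 9.
Then P(8) = -1783.

-1783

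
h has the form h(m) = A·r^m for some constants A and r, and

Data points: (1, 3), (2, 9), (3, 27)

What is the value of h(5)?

243

Consecutive ratio: 9/3 = 3, and 27/9 = 3, so r = 3.
Then A·3^1 = 3 gives A = 1, and h(m) = 1·3^m.
h(5) = 1·3^5 = 243.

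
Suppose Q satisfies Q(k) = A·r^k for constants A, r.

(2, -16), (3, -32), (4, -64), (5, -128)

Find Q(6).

Consecutive ratio: -32/(-16) = 2, and -64/(-32) = 2, so r = 2.
Then A·2^2 = -16 gives A = -4, and Q(k) = -4·2^k.
Q(6) = -4·2^6 = -256.

-256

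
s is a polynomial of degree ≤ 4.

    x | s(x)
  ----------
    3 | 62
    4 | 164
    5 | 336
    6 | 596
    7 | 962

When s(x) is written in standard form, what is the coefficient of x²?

First differences: 102, 172, 260, 366. Second differences: 70, 88, 106. Third differences: 18, 18.
Level-3 differences are constant, so s has degree 3.
Fitting a degree-3 polynomial gives s(x) = 3x³ - x² - 2x - 4.
The coefficient of x² is -1.

-1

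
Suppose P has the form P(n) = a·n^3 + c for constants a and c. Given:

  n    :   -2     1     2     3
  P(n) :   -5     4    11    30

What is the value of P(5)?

From P(-2) = -5 and P(1) = 4: -8a + c = -5 and 1a + c = 4.
Subtracting: 9a = 9, so a = 1; then c = -5 − 1·(-8) = 3.
So P(n) = 1n³ + 3, and P(5) = 128.

128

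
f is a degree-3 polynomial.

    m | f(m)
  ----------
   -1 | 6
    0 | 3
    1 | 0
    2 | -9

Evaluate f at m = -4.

Write f(m) = am³ + bm² + cm + d; the 4 given values yield a linear system in the 4 coefficients.
Solving, f(m) = -m³ - 2m + 3.
Then f(-4) = 75.

75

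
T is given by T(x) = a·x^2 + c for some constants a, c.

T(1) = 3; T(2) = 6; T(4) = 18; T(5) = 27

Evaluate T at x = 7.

51

From T(1) = 3 and T(2) = 6: 1a + c = 3 and 4a + c = 6.
Subtracting: 3a = 3, so a = 1; then c = 3 − 1·1 = 2.
So T(x) = 1x² + 2, and T(7) = 51.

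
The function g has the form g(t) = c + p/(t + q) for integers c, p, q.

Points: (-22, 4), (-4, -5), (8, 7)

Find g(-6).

0

(g(t) − c)(t + q) = p for each data point; the three points give a linear system in c and q, then p follows.
Solving: c = 5, q = 2, p = 20, so g(t) = 5 + 20/(t + 2).
Then g(-6) = 5 + 20/(-4) = 0.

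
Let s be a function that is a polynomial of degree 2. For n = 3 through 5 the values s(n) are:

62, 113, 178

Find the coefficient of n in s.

Write s(n) = an² + bn + c; the 3 given values yield a linear system in the 3 coefficients.
Solving, s(n) = 7n² + 2n - 7.
The coefficient of n is 2.

2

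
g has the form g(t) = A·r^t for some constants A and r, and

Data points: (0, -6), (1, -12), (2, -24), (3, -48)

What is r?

Consecutive ratio: -12/(-6) = 2, and -24/(-12) = 2, so r = 2.
Then A·2^0 = -6 gives A = -6, and g(t) = -6·2^t.

2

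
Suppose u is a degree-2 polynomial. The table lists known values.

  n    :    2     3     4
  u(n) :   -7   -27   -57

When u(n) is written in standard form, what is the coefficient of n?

5

Write u(n) = an² + bn + c; the 3 given values yield a linear system in the 3 coefficients.
Solving, u(n) = -5n² + 5n + 3.
The coefficient of n is 5.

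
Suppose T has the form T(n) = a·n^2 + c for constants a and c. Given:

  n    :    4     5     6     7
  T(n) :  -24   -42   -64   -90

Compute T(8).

From T(4) = -24 and T(5) = -42: 16a + c = -24 and 25a + c = -42.
Subtracting: 9a = -18, so a = -2; then c = -24 − (-2)·16 = 8.
So T(n) = -2n² + 8, and T(8) = -120.

-120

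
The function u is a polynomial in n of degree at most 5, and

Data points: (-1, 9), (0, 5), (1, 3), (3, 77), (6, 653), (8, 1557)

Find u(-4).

Write u(n) = an^5 + bn^4 + cn³ + dn² + en + p; the 6 given values yield a linear system in the 6 coefficients.
Solving, the top 2 coefficients vanish, and u(n) = 3n³ + n² - 6n + 5.
Then u(-4) = -147.

-147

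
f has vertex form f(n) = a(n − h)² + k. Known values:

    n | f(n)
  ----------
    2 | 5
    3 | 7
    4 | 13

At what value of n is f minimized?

2

First differences 2, 6; second difference 4 = 2a, so a = 2.
Expanding, the n-coefficient is −2ah = -4h; matching it to the data gives h = 2, and then k = 5.
So f(n) = 2(n − 2)² + 5.
Hence h = 2.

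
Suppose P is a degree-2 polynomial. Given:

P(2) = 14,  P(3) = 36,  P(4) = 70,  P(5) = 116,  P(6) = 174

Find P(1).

4

Write P(t) = at² + bt + c; the 5 given values yield a linear system in the 3 coefficients.
Solving, P(t) = 6t² - 8t + 6.
Then P(1) = 4.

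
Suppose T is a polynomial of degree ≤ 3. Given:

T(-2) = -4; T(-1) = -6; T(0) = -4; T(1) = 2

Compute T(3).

26

First differences: -2, 2, 6. Second differences: 4, 4.
Level-2 differences are constant, so T has degree 2.
Fitting a degree-2 polynomial gives T(n) = 2n² + 4n - 4.
Then T(3) = 26.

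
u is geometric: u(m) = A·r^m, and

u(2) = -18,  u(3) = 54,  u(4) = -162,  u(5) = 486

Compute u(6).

Consecutive ratio: 54/(-18) = -3, and -162/54 = -3, so r = -3.
Then A·(-3)^2 = -18 gives A = -2, and u(m) = -2·(-3)^m.
u(6) = -2·(-3)^6 = -1458.

-1458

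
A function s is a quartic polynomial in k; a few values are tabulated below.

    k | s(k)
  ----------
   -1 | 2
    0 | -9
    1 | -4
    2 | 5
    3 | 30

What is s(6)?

681

Write s(k) = ak^4 + bk³ + ck² + dk + e; the 5 given values yield a linear system in the 5 coefficients.
Solving, s(k) = k^4 - 4k³ + 7k² + k - 9.
Then s(6) = 681.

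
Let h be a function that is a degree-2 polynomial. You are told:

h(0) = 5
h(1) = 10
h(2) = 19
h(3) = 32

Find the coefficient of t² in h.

First differences: 5, 9, 13. Second differences: 4, 4.
Level-2 differences are constant, so h has degree 2.
Fitting a degree-2 polynomial gives h(t) = 2t² + 3t + 5.
The coefficient of t² is 2.

2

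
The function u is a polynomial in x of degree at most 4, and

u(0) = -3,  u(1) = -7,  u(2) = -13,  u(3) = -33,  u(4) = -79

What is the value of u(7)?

-493

First differences: -4, -6, -20, -46. Second differences: -2, -14, -26. Third differences: -12, -12.
Level-3 differences are constant, so u has degree 3.
Fitting a degree-3 polynomial gives u(x) = -2x³ + 5x² - 7x - 3.
Then u(7) = -493.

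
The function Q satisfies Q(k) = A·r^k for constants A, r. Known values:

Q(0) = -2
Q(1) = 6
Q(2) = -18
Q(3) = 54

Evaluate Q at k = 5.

486

Consecutive ratio: 6/(-2) = -3, and -18/6 = -3, so r = -3.
Then A·(-3)^0 = -2 gives A = -2, and Q(k) = -2·(-3)^k.
Q(5) = -2·(-3)^5 = 486.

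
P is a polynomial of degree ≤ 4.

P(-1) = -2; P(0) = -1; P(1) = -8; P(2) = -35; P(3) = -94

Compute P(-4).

Write P(t) = at^4 + bt³ + ct² + dt + e; the 5 given values yield a linear system in the 5 coefficients.
Solving, the leading coefficient vanishes, and P(t) = -2t³ - 4t² - t - 1.
Then P(-4) = 67.

67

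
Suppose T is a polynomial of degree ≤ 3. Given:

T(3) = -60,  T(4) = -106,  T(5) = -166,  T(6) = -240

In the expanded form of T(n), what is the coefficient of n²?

Write T(n) = an³ + bn² + cn + d; the 4 given values yield a linear system in the 4 coefficients.
Solving, the leading coefficient vanishes, and T(n) = -7n² + 3n - 6.
The coefficient of n² is -7.

-7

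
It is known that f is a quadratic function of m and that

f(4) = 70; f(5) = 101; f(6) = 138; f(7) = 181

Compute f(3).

Write f(m) = am² + bm + c; the 4 given values yield a linear system in the 3 coefficients.
Solving, f(m) = 3m² + 4m + 6.
Then f(3) = 45.

45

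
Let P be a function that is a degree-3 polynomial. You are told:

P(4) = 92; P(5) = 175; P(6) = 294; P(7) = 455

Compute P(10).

1250

Write P(m) = am³ + bm² + cm + d; the 4 given values yield a linear system in the 4 coefficients.
Solving, P(m) = m³ + 3m² - 5m.
Then P(10) = 1250.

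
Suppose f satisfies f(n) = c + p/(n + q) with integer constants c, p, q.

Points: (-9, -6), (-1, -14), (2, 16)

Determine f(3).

(f(n) − c)(n + q) = p for each data point; the three points give a linear system in c and q, then p follows.
Solving: c = -4, q = -1, p = 20, so f(n) = -4 + 20/(n − 1).
Then f(3) = -4 + 20/2 = 6.

6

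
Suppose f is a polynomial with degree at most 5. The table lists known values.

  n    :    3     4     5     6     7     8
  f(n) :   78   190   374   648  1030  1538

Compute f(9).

Write f(n) = an^5 + bn^4 + cn³ + dn² + en + p; the 6 given values yield a linear system in the 6 coefficients.
Solving, the top 2 coefficients vanish, and f(n) = 3n³ + n - 6.
Then f(9) = 2190.

2190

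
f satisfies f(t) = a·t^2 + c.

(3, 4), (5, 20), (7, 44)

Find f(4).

From f(3) = 4 and f(5) = 20: 9a + c = 4 and 25a + c = 20.
Subtracting: 16a = 16, so a = 1; then c = 4 − 1·9 = -5.
So f(t) = 1t² − 5, and f(4) = 11.

11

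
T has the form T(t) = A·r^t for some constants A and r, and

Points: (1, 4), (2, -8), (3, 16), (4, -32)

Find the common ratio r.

-2

Consecutive ratio: -8/4 = -2, and 16/(-8) = -2, so r = -2.
Then A·(-2)^1 = 4 gives A = -2, and T(t) = -2·(-2)^t.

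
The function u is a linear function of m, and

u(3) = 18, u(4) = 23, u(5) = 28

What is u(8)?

43

First differences: 5, 5.
Level-1 differences are constant, so u has degree 1.
Fitting a degree-1 polynomial gives u(m) = 5m + 3.
Then u(8) = 43.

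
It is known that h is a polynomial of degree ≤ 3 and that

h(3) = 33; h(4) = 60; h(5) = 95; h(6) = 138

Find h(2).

First differences: 27, 35, 43. Second differences: 8, 8.
Level-2 differences are constant, so h has degree 2.
Fitting a degree-2 polynomial gives h(n) = 4n² - n.
Then h(2) = 14.

14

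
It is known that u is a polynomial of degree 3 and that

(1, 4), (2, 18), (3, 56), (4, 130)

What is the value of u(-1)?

Write u(t) = at³ + bt² + ct + d; the 4 given values yield a linear system in the 4 coefficients.
Solving, u(t) = 2t³ + 2.
Then u(-1) = 0.

0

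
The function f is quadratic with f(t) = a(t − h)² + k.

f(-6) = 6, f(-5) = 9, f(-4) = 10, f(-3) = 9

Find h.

-4

First differences 3, 1, -1; second difference -2 = 2a, so a = -1.
Expanding, the t-coefficient is −2ah = 2h; matching it to the data gives h = -4, and then k = 10.
So f(t) = -1(t + 4)² + 10.
Hence h = -4.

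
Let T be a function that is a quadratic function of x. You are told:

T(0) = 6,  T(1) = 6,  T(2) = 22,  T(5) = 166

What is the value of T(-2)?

Write T(x) = ax² + bx + c; the 4 given values yield a linear system in the 3 coefficients.
Solving, T(x) = 8x² - 8x + 6.
Then T(-2) = 54.

54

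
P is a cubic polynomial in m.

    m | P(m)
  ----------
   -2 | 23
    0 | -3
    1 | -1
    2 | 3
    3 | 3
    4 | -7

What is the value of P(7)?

-157

Write P(m) = am³ + bm² + cm + d; the 6 given values yield a linear system in the 4 coefficients.
Solving, P(m) = -m³ + 4m² - m - 3.
Then P(7) = -157.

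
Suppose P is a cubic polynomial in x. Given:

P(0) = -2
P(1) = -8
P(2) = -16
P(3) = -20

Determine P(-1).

Write P(x) = ax³ + bx² + cx + d; the 4 given values yield a linear system in the 4 coefficients.
Solving, P(x) = x³ - 4x² - 3x - 2.
Then P(-1) = -4.

-4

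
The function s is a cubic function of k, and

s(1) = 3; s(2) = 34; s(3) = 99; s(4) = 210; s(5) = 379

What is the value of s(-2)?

-6

First differences: 31, 65, 111, 169. Second differences: 34, 46, 58. Third differences: 12, 12.
Level-3 differences are constant, so s has degree 3.
Fitting a degree-3 polynomial gives s(k) = 2k³ + 5k² + 2k - 6.
Then s(-2) = -6.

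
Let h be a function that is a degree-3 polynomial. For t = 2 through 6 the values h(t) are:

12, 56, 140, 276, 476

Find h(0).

First differences: 44, 84, 136, 200. Second differences: 40, 52, 64. Third differences: 12, 12.
Level-3 differences are constant, so h has degree 3.
Fitting a degree-3 polynomial gives h(t) = 2t³ + 2t² - 4t - 4.
Then h(0) = -4.

-4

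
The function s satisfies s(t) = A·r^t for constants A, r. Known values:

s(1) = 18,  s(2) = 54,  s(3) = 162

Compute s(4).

486

Consecutive ratio: 54/18 = 3, and 162/54 = 3, so r = 3.
Then A·3^1 = 18 gives A = 6, and s(t) = 6·3^t.
s(4) = 6·3^4 = 486.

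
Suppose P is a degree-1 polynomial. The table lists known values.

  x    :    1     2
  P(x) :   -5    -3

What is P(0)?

-7

Write P(x) = ax + b; the 2 given values yield a linear system in the 2 coefficients.
Solving, P(x) = 2x - 7.
The constant term is P(0) = -7.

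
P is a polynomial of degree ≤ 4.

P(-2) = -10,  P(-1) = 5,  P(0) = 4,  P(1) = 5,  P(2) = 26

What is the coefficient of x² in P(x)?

First differences: 15, -1, 1, 21. Second differences: -16, 2, 20. Third differences: 18, 18.
Level-3 differences are constant, so P has degree 3.
Fitting a degree-3 polynomial gives P(x) = 3x³ + x² - 3x + 4.
The coefficient of x² is 1.

1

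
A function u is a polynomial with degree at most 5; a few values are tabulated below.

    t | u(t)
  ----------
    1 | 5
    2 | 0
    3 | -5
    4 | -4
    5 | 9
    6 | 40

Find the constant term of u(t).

4

Write u(t) = at^5 + bt^4 + ct³ + dt² + et + p; the 6 given values yield a linear system in the 6 coefficients.
Solving, the top 2 coefficients vanish, and u(t) = t³ - 6t² + 6t + 4.
The constant term is u(0) = 4.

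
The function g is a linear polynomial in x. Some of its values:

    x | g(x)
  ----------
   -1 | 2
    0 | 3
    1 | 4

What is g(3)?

Write g(x) = ax + b; the 3 given values yield a linear system in the 2 coefficients.
Solving, g(x) = x + 3.
Then g(3) = 6.

6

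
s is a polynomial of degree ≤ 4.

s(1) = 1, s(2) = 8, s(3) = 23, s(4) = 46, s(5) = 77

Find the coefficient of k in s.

-5

First differences: 7, 15, 23, 31. Second differences: 8, 8, 8.
Level-2 differences are constant, so s has degree 2.
Fitting a degree-2 polynomial gives s(k) = 4k² - 5k + 2.
The coefficient of k is -5.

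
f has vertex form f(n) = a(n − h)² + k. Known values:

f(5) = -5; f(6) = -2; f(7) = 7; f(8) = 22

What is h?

First differences 3, 9, 15; second difference 6 = 2a, so a = 3.
Expanding, the n-coefficient is −2ah = -6h; matching it to the data gives h = 5, and then k = -5.
So f(n) = 3(n − 5)² − 5.
Hence h = 5.

5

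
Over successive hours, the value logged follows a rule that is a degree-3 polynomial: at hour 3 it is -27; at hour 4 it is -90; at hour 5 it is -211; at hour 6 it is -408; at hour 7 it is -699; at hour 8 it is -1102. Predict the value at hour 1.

Write the value at n as u(n).
First differences: -63, -121, -197, -291, -403. Second differences: -58, -76, -94, -112. Third differences: -18, -18, -18.
Level-3 differences are constant, so u has degree 3.
Fitting a degree-3 polynomial gives u(n) = -3n³ + 7n² - n - 6.
Then u(1) = -3.

-3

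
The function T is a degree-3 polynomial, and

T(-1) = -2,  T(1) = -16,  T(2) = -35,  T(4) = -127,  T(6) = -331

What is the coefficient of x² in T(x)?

-2

Write T(x) = ax³ + bx² + cx + d; the 5 given values yield a linear system in the 4 coefficients.
Solving, T(x) = -x³ - 2x² - 6x - 7.
The coefficient of x² is -2.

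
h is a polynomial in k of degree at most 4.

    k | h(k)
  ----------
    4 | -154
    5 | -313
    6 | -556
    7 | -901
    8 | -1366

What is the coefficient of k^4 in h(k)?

0

First differences: -159, -243, -345, -465. Second differences: -84, -102, -120. Third differences: -18, -18.
Level-3 differences are constant, so h has degree 3.
Fitting a degree-3 polynomial gives h(k) = -3k³ + 3k² - 3k + 2.
The coefficient of k^4 is 0.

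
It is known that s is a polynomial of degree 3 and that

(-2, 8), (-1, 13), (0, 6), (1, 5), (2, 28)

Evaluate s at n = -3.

-27

Write s(n) = an³ + bn² + cn + d; the 5 given values yield a linear system in the 4 coefficients.
Solving, s(n) = 3n³ + 3n² - 7n + 6.
Then s(-3) = -27.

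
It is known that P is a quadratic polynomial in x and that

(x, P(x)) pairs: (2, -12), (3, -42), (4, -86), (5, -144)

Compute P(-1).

-6

Write P(x) = ax² + bx + c; the 4 given values yield a linear system in the 3 coefficients.
Solving, P(x) = -7x² + 5x + 6.
Then P(-1) = -6.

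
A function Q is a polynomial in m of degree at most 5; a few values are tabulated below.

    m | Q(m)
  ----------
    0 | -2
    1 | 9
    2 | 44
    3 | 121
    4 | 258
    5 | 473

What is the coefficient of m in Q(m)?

First differences: 11, 35, 77, 137, 215. Second differences: 24, 42, 60, 78. Third differences: 18, 18, 18.
Level-3 differences are constant, so Q has degree 3.
Fitting a degree-3 polynomial gives Q(m) = 3m³ + 3m² + 5m - 2.
The coefficient of m is 5.

5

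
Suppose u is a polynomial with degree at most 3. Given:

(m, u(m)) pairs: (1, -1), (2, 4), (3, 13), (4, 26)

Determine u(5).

First differences: 5, 9, 13. Second differences: 4, 4.
Level-2 differences are constant, so u has degree 2.
Fitting a degree-2 polynomial gives u(m) = 2m² - m - 2.
Then u(5) = 43.

43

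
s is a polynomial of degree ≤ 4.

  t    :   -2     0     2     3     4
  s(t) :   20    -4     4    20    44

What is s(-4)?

76

Write s(t) = at^4 + bt³ + ct² + dt + e; the 5 given values yield a linear system in the 5 coefficients.
Solving, the top 2 coefficients vanish, and s(t) = 4t² - 4t - 4.
Then s(-4) = 76.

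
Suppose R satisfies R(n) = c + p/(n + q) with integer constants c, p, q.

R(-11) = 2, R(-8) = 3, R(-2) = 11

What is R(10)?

(R(n) − c)(n + q) = p for each data point; the three points give a linear system in c and q, then p follows.
Solving: c = -1, q = -1, p = -36, so R(n) = -1 − 36/(n − 1).
Then R(10) = -1 − 36/9 = -5.

-5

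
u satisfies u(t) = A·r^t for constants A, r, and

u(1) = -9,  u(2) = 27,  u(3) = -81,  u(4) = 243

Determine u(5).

-729

Consecutive ratio: 27/(-9) = -3, and -81/27 = -3, so r = -3.
Then A·(-3)^1 = -9 gives A = 3, and u(t) = 3·(-3)^t.
u(5) = 3·(-3)^5 = -729.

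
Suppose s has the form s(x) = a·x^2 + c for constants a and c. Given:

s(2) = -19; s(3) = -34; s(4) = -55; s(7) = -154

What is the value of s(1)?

-10

From s(2) = -19 and s(3) = -34: 4a + c = -19 and 9a + c = -34.
Subtracting: 5a = -15, so a = -3; then c = -19 − (-3)·4 = -7.
So s(x) = -3x² − 7, and s(1) = -10.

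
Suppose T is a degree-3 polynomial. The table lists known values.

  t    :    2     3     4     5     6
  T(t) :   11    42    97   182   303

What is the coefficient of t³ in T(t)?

1

First differences: 31, 55, 85, 121. Second differences: 24, 30, 36. Third differences: 6, 6.
Level-3 differences are constant, so T has degree 3.
Fitting a degree-3 polynomial gives T(t) = t³ + 3t² - 3t - 3.
The coefficient of t³ is 1.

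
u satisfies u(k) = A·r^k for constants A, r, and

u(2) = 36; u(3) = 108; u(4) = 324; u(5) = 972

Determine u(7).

Consecutive ratio: 108/36 = 3, and 324/108 = 3, so r = 3.
Then A·3^2 = 36 gives A = 4, and u(k) = 4·3^k.
u(7) = 4·3^7 = 8748.

8748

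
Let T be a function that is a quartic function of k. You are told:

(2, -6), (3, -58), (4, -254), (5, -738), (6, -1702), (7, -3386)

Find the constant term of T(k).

First differences: -52, -196, -484, -964, -1684. Second differences: -144, -288, -480, -720. Third differences: -144, -192, -240. Fourth differences: -48, -48.
Level-4 differences are constant, so T has degree 4.
Fitting a degree-4 polynomial gives T(k) = -2k^4 + 4k³ + 2k² - 8k + 2.
The constant term is T(0) = 2.

2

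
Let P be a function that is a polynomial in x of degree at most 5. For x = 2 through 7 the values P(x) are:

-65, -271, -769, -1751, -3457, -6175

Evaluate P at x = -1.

1

Write P(x) = ax^5 + bx^4 + cx³ + dx² + ex + p; the 6 given values yield a linear system in the 6 coefficients.
Solving, the leading coefficient vanishes, and P(x) = -2x^4 - 4x³ - 1.
Then P(-1) = 1.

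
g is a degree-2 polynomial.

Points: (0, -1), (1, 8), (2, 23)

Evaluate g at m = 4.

Write g(m) = am² + bm + c; the 3 given values yield a linear system in the 3 coefficients.
Solving, g(m) = 3m² + 6m - 1.
Then g(4) = 71.

71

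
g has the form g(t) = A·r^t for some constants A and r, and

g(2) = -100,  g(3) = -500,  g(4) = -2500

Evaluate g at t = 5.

Consecutive ratio: -500/(-100) = 5, and -2500/(-500) = 5, so r = 5.
Then A·5^2 = -100 gives A = -4, and g(t) = -4·5^t.
g(5) = -4·5^5 = -12500.

-12500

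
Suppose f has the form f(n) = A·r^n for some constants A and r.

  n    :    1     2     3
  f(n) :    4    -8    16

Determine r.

-2

Consecutive ratio: -8/4 = -2, and 16/(-8) = -2, so r = -2.
Then A·(-2)^1 = 4 gives A = -2, and f(n) = -2·(-2)^n.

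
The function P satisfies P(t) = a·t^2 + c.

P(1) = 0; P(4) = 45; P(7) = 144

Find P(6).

From P(1) = 0 and P(4) = 45: 1a + c = 0 and 16a + c = 45.
Subtracting: 15a = 45, so a = 3; then c = 0 − 3·1 = -3.
So P(t) = 3t² − 3, and P(6) = 105.

105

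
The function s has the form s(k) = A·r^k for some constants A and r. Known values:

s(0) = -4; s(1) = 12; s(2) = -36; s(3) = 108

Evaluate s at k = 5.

972

Consecutive ratio: 12/(-4) = -3, and -36/12 = -3, so r = -3.
Then A·(-3)^0 = -4 gives A = -4, and s(k) = -4·(-3)^k.
s(5) = -4·(-3)^5 = 972.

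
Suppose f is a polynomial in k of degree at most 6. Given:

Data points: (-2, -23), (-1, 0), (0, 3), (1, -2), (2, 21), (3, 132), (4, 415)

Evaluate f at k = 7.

First differences: 23, 3, -5, 23, 111, 283. Second differences: -20, -8, 28, 88, 172. Third differences: 12, 36, 60, 84. Fourth differences: 24, 24, 24.
Level-4 differences are constant, so f has degree 4.
Fitting a degree-4 polynomial gives f(k) = k^4 + 4k³ - 5k² - 5k + 3.
Then f(7) = 3496.

3496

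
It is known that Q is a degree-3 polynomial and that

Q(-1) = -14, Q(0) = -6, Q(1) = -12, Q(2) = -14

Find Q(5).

184

Write Q(x) = ax³ + bx² + cx + d; the 4 given values yield a linear system in the 4 coefficients.
Solving, Q(x) = 3x³ - 7x² - 2x - 6.
Then Q(5) = 184.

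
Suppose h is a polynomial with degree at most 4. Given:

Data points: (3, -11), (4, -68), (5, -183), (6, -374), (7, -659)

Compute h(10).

-2258

Write h(x) = ax^4 + bx³ + cx² + dx + e; the 5 given values yield a linear system in the 5 coefficients.
Solving, the leading coefficient vanishes, and h(x) = -3x³ + 7x² + 5x - 8.
Then h(10) = -2258.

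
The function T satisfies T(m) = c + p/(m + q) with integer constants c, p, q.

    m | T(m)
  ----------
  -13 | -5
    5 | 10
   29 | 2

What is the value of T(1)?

30

(T(m) − c)(m + q) = p for each data point; the three points give a linear system in c and q, then p follows.
Solving: c = 0, q = 1, p = 60, so T(m) = 60/(m + 1).
Then T(1) = 0 + 60/2 = 30.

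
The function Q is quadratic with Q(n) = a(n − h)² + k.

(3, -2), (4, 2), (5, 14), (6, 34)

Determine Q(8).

First differences 4, 12, 20; second difference 8 = 2a, so a = 4.
Expanding, the n-coefficient is −2ah = -8h; matching it to the data gives h = 3, and then k = -2.
So Q(n) = 4(n − 3)² − 2.
Q(8) = 4·5² − 2 = 98.

98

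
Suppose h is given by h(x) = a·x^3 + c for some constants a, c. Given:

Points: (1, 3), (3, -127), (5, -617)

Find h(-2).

48

From h(1) = 3 and h(3) = -127: 1a + c = 3 and 27a + c = -127.
Subtracting: 26a = -130, so a = -5; then c = 3 − (-5)·1 = 8.
So h(x) = -5x³ + 8, and h(-2) = 48.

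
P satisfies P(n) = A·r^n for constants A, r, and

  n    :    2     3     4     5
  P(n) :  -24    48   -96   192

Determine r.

-2

Consecutive ratio: 48/(-24) = -2, and -96/48 = -2, so r = -2.
Then A·(-2)^2 = -24 gives A = -6, and P(n) = -6·(-2)^n.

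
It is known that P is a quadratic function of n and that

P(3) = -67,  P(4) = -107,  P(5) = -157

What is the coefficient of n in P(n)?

-5

Write P(n) = an² + bn + c; the 3 given values yield a linear system in the 3 coefficients.
Solving, P(n) = -5n² - 5n - 7.
The coefficient of n is -5.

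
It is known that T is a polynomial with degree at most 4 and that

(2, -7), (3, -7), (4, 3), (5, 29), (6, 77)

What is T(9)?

First differences: 0, 10, 26, 48. Second differences: 10, 16, 22. Third differences: 6, 6.
Level-3 differences are constant, so T has degree 3.
Fitting a degree-3 polynomial gives T(t) = t³ - 4t² + t - 1.
Then T(9) = 413.

413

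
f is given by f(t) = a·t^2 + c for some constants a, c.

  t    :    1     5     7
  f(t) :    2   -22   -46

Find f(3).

-6

From f(1) = 2 and f(5) = -22: 1a + c = 2 and 25a + c = -22.
Subtracting: 24a = -24, so a = -1; then c = 2 − (-1)·1 = 3.
So f(t) = -1t² + 3, and f(3) = -6.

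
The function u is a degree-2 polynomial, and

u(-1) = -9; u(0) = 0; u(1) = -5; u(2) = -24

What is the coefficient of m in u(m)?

2

Write u(m) = am² + bm + c; the 4 given values yield a linear system in the 3 coefficients.
Solving, u(m) = -7m² + 2m.
The coefficient of m is 2.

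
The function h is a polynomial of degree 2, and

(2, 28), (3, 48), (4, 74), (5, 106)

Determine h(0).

6

First differences: 20, 26, 32. Second differences: 6, 6.
Level-2 differences are constant, so h has degree 2.
Fitting a degree-2 polynomial gives h(x) = 3x² + 5x + 6.
Then h(0) = 6.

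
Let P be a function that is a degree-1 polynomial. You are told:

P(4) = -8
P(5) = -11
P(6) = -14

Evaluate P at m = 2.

Write P(m) = am + b; the 3 given values yield a linear system in the 2 coefficients.
Solving, P(m) = -3m + 4.
Then P(2) = -2.

-2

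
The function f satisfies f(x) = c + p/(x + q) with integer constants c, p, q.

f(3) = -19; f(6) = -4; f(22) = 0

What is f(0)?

(f(x) − c)(x + q) = p for each data point; the three points give a linear system in c and q, then p follows.
Solving: c = 1, q = -2, p = -20, so f(x) = 1 − 20/(x − 2).
Then f(0) = 1 − 20/(-2) = 11.

11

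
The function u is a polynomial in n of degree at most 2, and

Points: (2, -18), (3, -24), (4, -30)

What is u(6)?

-42

First differences: -6, -6.
Level-1 differences are constant, so u has degree 1.
Fitting a degree-1 polynomial gives u(n) = -6n - 6.
Then u(6) = -42.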